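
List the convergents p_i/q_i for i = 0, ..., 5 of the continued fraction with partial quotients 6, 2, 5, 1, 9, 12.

6/1, 13/2, 71/11, 84/13, 827/128, 10008/1549

Using the convergent recurrence p_i = a_i*p_{i-1} + p_{i-2}, q_i = a_i*q_{i-1} + q_{i-2} with p_{-2}=0, p_{-1}=1, q_{-2}=1, q_{-1}=0:
  i=0: a_0=6, p_0 = 6*1 + 0 = 6, q_0 = 6*0 + 1 = 1.
  i=1: a_1=2, p_1 = 2*6 + 1 = 13, q_1 = 2*1 + 0 = 2.
  i=2: a_2=5, p_2 = 5*13 + 6 = 71, q_2 = 5*2 + 1 = 11.
  i=3: a_3=1, p_3 = 1*71 + 13 = 84, q_3 = 1*11 + 2 = 13.
  i=4: a_4=9, p_4 = 9*84 + 71 = 827, q_4 = 9*13 + 11 = 128.
  i=5: a_5=12, p_5 = 12*827 + 84 = 10008, q_5 = 12*128 + 13 = 1549.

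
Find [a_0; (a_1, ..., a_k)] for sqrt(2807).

Write x_i = (sqrt(2807) + m_i)/d_i with (m_0, d_0) = (0, 1). a_0 = floor(sqrt(2807)) = 52, since 52^2 = 2704 <= 2807 < 2809 = 53^2.
Iterate m_{i+1} = d_i*a_i - m_i, d_{i+1} = (2807 - m_{i+1}^2)/d_i, a_{i+1} = floor((a_0 + m_{i+1})/d_{i+1}):
  m_1 = 1*52 - 0 = 52, d_1 = (2807 - 52^2)/1 = 103/1 = 103, a_1 = floor((52 + 52)/103) = 1.
  m_2 = 103*1 - 52 = 51, d_2 = (2807 - 51^2)/103 = 206/103 = 2, a_2 = floor((52 + 51)/2) = 51.
  m_3 = 2*51 - 51 = 51, d_3 = (2807 - 51^2)/2 = 206/2 = 103, a_3 = floor((52 + 51)/103) = 1.
  m_4 = 103*1 - 51 = 52, d_4 = (2807 - 52^2)/103 = 103/103 = 1, a_4 = floor((52 + 52)/1) = 104.
  m_5 = 1*104 - 52 = 52, d_5 = (2807 - 52^2)/1 = 103/1 = 103: (m_5, d_5) = (m_1, d_1) = (52, 103), so from here the quotients repeat a_1, ..., a_4; the period length is 4.
Hence the expansion of sqrt(2807) is a_0 = 52 followed by the repeating block 1, 51, 1, 104 (period 4).

[52; (1, 51, 1, 104)]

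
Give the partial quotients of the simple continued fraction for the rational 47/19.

Run the Euclidean algorithm on 47 and 19; the successive quotients are the partial quotients a_0, a_1, ... (each step inverts the fractional part left over by the previous one):
  47 = 2*19 + 9, so a_0 = 2.
  19 = 2*9 + 1, so a_1 = 2.
  9 = 9*1 + 0, so a_2 = 9.
The remainder reaches 0 after 3 divisions, so the expansion has 3 partial quotients, read off in order.

[2; 2, 9]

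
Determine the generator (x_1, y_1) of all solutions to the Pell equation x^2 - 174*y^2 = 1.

First expand sqrt(174) as a continued fraction. With x_i = (sqrt(174) + m_i)/d_i and (m_0, d_0) = (0, 1): a_0 = floor(sqrt(174)) = 13, since 13^2 = 169 <= 174 < 196 = 14^2.
Iterate m_{i+1} = d_i*a_i - m_i, d_{i+1} = (174 - m_{i+1}^2)/d_i, a_{i+1} = floor((a_0 + m_{i+1})/d_{i+1}):
  m_1 = 1*13 - 0 = 13, d_1 = (174 - 13^2)/1 = 5/1 = 5, a_1 = floor((13 + 13)/5) = 5.
  m_2 = 5*5 - 13 = 12, d_2 = (174 - 12^2)/5 = 30/5 = 6, a_2 = floor((13 + 12)/6) = 4.
  m_3 = 6*4 - 12 = 12, d_3 = (174 - 12^2)/6 = 30/6 = 5, a_3 = floor((13 + 12)/5) = 5.
  m_4 = 5*5 - 12 = 13, d_4 = (174 - 13^2)/5 = 5/5 = 1, a_4 = floor((13 + 13)/1) = 26.
  m_5 = 1*26 - 13 = 13, d_5 = (174 - 13^2)/1 = 5/1 = 5: (m_5, d_5) = (m_1, d_1) = (13, 5), so from here the quotients repeat a_1, ..., a_4; the period length is 4.
So sqrt(174) = [13; (5, 4, 5, 26)] with period length k = 4.
k is even, so the fundamental solution of x^2 - 174y^2 = 1 is (p_{k-1}, q_{k-1}) = (p_3, q_3); compute convergents through index 3.
Convergents (p_i = a_i*p_{i-1} + p_{i-2}, q_i = a_i*q_{i-1} + q_{i-2} with p_{-2}=0, p_{-1}=1, q_{-2}=1, q_{-1}=0):
  i=0: a_0=13, p_0 = 13*1 + 0 = 13, q_0 = 13*0 + 1 = 1.
  i=1: a_1=5, p_1 = 5*13 + 1 = 66, q_1 = 5*1 + 0 = 5.
  i=2: a_2=4, p_2 = 4*66 + 13 = 277, q_2 = 4*5 + 1 = 21.
  i=3: a_3=5, p_3 = 5*277 + 66 = 1451, q_3 = 5*21 + 5 = 110.
Check: 1451^2 - 174*110^2 = 2105401 - 2105400 = 1, so (x, y) = (1451, 110) solves the equation, and by the theorem it is the least positive solution.

(x, y) = (1451, 110)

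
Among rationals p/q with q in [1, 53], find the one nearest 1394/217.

212/33

Expand x = 1394/217 as a continued fraction with the Euclidean algorithm:
  1394 = 6*217 + 92, so a_0 = 6.
  217 = 2*92 + 33, so a_1 = 2.
  92 = 2*33 + 26, so a_2 = 2.
  33 = 1*26 + 7, so a_3 = 1.
  26 = 3*7 + 5, so a_4 = 3.
  7 = 1*5 + 2, so a_5 = 1.
  5 = 2*2 + 1, so a_6 = 2.
  2 = 2*1 + 0, so a_7 = 2.
so x = [6; 2, 2, 1, 3, 1, 2, 2].
Convergents (p_i = a_i*p_{i-1} + p_{i-2}, q_i = a_i*q_{i-1} + q_{i-2} with p_{-2}=0, p_{-1}=1, q_{-2}=1, q_{-1}=0), until the denominator exceeds 53:
  i=0: a_0=6, p_0 = 6*1 + 0 = 6, q_0 = 6*0 + 1 = 1.
  i=1: a_1=2, p_1 = 2*6 + 1 = 13, q_1 = 2*1 + 0 = 2.
  i=2: a_2=2, p_2 = 2*13 + 6 = 32, q_2 = 2*2 + 1 = 5.
  i=3: a_3=1, p_3 = 1*32 + 13 = 45, q_3 = 1*5 + 2 = 7.
  i=4: a_4=3, p_4 = 3*45 + 32 = 167, q_4 = 3*7 + 5 = 26.
  i=5: a_5=1, p_5 = 1*167 + 45 = 212, q_5 = 1*26 + 7 = 33.
  i=6: a_6=2, p_6 = 2*212 + 167 = 591, q_6 = 2*33 + 26 = 92.
q_6 = 92 > 53, so the last convergent with denominator <= 53 is p_5/q_5 = 212/33.
The closest fraction with denominator <= 53 is either p_5/q_5 or the intermediate fraction (k*p_5 + p_4)/(k*q_5 + q_4) with the largest k >= 1 whose denominator stays <= 53; these approach x as k grows, and every other convergent or intermediate fraction in range is farther away.
Largest k: floor((53 - q_4)/q_5) = floor((53 - 26)/33) = 0.
Since k = 0, no intermediate fraction beyond p_5/q_5 has denominator <= 53, so the convergent 212/33 is the closest (its error is |1394*33 - 212*217|/(217*33) = 2/7161).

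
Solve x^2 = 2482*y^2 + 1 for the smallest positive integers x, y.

First expand sqrt(2482) as a continued fraction. With x_i = (sqrt(2482) + m_i)/d_i and (m_0, d_0) = (0, 1): a_0 = floor(sqrt(2482)) = 49, since 49^2 = 2401 <= 2482 < 2500 = 50^2.
Iterate m_{i+1} = d_i*a_i - m_i, d_{i+1} = (2482 - m_{i+1}^2)/d_i, a_{i+1} = floor((a_0 + m_{i+1})/d_{i+1}):
  m_1 = 1*49 - 0 = 49, d_1 = (2482 - 49^2)/1 = 81/1 = 81, a_1 = floor((49 + 49)/81) = 1.
  m_2 = 81*1 - 49 = 32, d_2 = (2482 - 32^2)/81 = 1458/81 = 18, a_2 = floor((49 + 32)/18) = 4.
  m_3 = 18*4 - 32 = 40, d_3 = (2482 - 40^2)/18 = 882/18 = 49, a_3 = floor((49 + 40)/49) = 1.
  m_4 = 49*1 - 40 = 9, d_4 = (2482 - 9^2)/49 = 2401/49 = 49, a_4 = floor((49 + 9)/49) = 1.
  m_5 = 49*1 - 9 = 40, d_5 = (2482 - 40^2)/49 = 882/49 = 18, a_5 = floor((49 + 40)/18) = 4.
  m_6 = 18*4 - 40 = 32, d_6 = (2482 - 32^2)/18 = 1458/18 = 81, a_6 = floor((49 + 32)/81) = 1.
  m_7 = 81*1 - 32 = 49, d_7 = (2482 - 49^2)/81 = 81/81 = 1, a_7 = floor((49 + 49)/1) = 98.
  m_8 = 1*98 - 49 = 49, d_8 = (2482 - 49^2)/1 = 81/1 = 81: (m_8, d_8) = (m_1, d_1) = (49, 81), so from here the quotients repeat a_1, ..., a_7; the period length is 7.
So sqrt(2482) = [49; (1, 4, 1, 1, 4, 1, 98)] with period length k = 7.
k is odd, so (p_{k-1}, q_{k-1}) only solves x^2 - 2482y^2 = -1 and the fundamental solution of x^2 - 2482y^2 = 1 is (p_{2k-1}, q_{2k-1}) = (p_13, q_13); compute convergents through index 13, running through the period twice.
Convergents (p_i = a_i*p_{i-1} + p_{i-2}, q_i = a_i*q_{i-1} + q_{i-2} with p_{-2}=0, p_{-1}=1, q_{-2}=1, q_{-1}=0):
  i=0: a_0=49, p_0 = 49*1 + 0 = 49, q_0 = 49*0 + 1 = 1.
  i=1: a_1=1, p_1 = 1*49 + 1 = 50, q_1 = 1*1 + 0 = 1.
  i=2: a_2=4, p_2 = 4*50 + 49 = 249, q_2 = 4*1 + 1 = 5.
  i=3: a_3=1, p_3 = 1*249 + 50 = 299, q_3 = 1*5 + 1 = 6.
  i=4: a_4=1, p_4 = 1*299 + 249 = 548, q_4 = 1*6 + 5 = 11.
  i=5: a_5=4, p_5 = 4*548 + 299 = 2491, q_5 = 4*11 + 6 = 50.
  i=6: a_6=1, p_6 = 1*2491 + 548 = 3039, q_6 = 1*50 + 11 = 61.
  i=7: a_7=98, p_7 = 98*3039 + 2491 = 300313, q_7 = 98*61 + 50 = 6028.
  i=8: a_8=1, p_8 = 1*300313 + 3039 = 303352, q_8 = 1*6028 + 61 = 6089.
  i=9: a_9=4, p_9 = 4*303352 + 300313 = 1513721, q_9 = 4*6089 + 6028 = 30384.
  i=10: a_10=1, p_10 = 1*1513721 + 303352 = 1817073, q_10 = 1*30384 + 6089 = 36473.
  i=11: a_11=1, p_11 = 1*1817073 + 1513721 = 3330794, q_11 = 1*36473 + 30384 = 66857.
  i=12: a_12=4, p_12 = 4*3330794 + 1817073 = 15140249, q_12 = 4*66857 + 36473 = 303901.
  i=13: a_13=1, p_13 = 1*15140249 + 3330794 = 18471043, q_13 = 1*303901 + 66857 = 370758.
Indeed p_6^2 - 2482*q_6^2 = 9235521 - 9235522 = -1, not +1.
Check: 18471043^2 - 2482*370758^2 = 341179429507849 - 341179429507848 = 1, so (x, y) = (18471043, 370758) solves the equation, and by the theorem it is the least positive solution.

(x, y) = (18471043, 370758)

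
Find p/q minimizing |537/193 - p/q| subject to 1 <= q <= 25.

Expand x = 537/193 as a continued fraction with the Euclidean algorithm:
  537 = 2*193 + 151, so a_0 = 2.
  193 = 1*151 + 42, so a_1 = 1.
  151 = 3*42 + 25, so a_2 = 3.
  42 = 1*25 + 17, so a_3 = 1.
  25 = 1*17 + 8, so a_4 = 1.
  17 = 2*8 + 1, so a_5 = 2.
  8 = 8*1 + 0, so a_6 = 8.
so x = [2; 1, 3, 1, 1, 2, 8].
Convergents (p_i = a_i*p_{i-1} + p_{i-2}, q_i = a_i*q_{i-1} + q_{i-2} with p_{-2}=0, p_{-1}=1, q_{-2}=1, q_{-1}=0), until the denominator exceeds 25:
  i=0: a_0=2, p_0 = 2*1 + 0 = 2, q_0 = 2*0 + 1 = 1.
  i=1: a_1=1, p_1 = 1*2 + 1 = 3, q_1 = 1*1 + 0 = 1.
  i=2: a_2=3, p_2 = 3*3 + 2 = 11, q_2 = 3*1 + 1 = 4.
  i=3: a_3=1, p_3 = 1*11 + 3 = 14, q_3 = 1*4 + 1 = 5.
  i=4: a_4=1, p_4 = 1*14 + 11 = 25, q_4 = 1*5 + 4 = 9.
  i=5: a_5=2, p_5 = 2*25 + 14 = 64, q_5 = 2*9 + 5 = 23.
  i=6: a_6=8, p_6 = 8*64 + 25 = 537, q_6 = 8*23 + 9 = 193.
q_6 = 193 > 25, so the last convergent with denominator <= 25 is p_5/q_5 = 64/23.
The closest fraction with denominator <= 25 is either p_5/q_5 or the intermediate fraction (k*p_5 + p_4)/(k*q_5 + q_4) with the largest k >= 1 whose denominator stays <= 25; these approach x as k grows, and every other convergent or intermediate fraction in range is farther away.
Largest k: floor((25 - q_4)/q_5) = floor((25 - 9)/23) = 0.
Since k = 0, no intermediate fraction beyond p_5/q_5 has denominator <= 25, so the convergent 64/23 is the closest (its error is |537*23 - 64*193|/(193*23) = 1/4439).

64/23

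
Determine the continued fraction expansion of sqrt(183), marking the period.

Write x_i = (sqrt(183) + m_i)/d_i with (m_0, d_0) = (0, 1). a_0 = floor(sqrt(183)) = 13, since 13^2 = 169 <= 183 < 196 = 14^2.
Iterate m_{i+1} = d_i*a_i - m_i, d_{i+1} = (183 - m_{i+1}^2)/d_i, a_{i+1} = floor((a_0 + m_{i+1})/d_{i+1}):
  m_1 = 1*13 - 0 = 13, d_1 = (183 - 13^2)/1 = 14/1 = 14, a_1 = floor((13 + 13)/14) = 1.
  m_2 = 14*1 - 13 = 1, d_2 = (183 - 1^2)/14 = 182/14 = 13, a_2 = floor((13 + 1)/13) = 1.
  m_3 = 13*1 - 1 = 12, d_3 = (183 - 12^2)/13 = 39/13 = 3, a_3 = floor((13 + 12)/3) = 8.
  m_4 = 3*8 - 12 = 12, d_4 = (183 - 12^2)/3 = 39/3 = 13, a_4 = floor((13 + 12)/13) = 1.
  m_5 = 13*1 - 12 = 1, d_5 = (183 - 1^2)/13 = 182/13 = 14, a_5 = floor((13 + 1)/14) = 1.
  m_6 = 14*1 - 1 = 13, d_6 = (183 - 13^2)/14 = 14/14 = 1, a_6 = floor((13 + 13)/1) = 26.
  m_7 = 1*26 - 13 = 13, d_7 = (183 - 13^2)/1 = 14/1 = 14: (m_7, d_7) = (m_1, d_1) = (13, 14), so from here the quotients repeat a_1, ..., a_6; the period length is 6.
Hence the expansion of sqrt(183) is a_0 = 13 followed by the repeating block 1, 1, 8, 1, 1, 26 (period 6).

[13; (1, 1, 8, 1, 1, 26)]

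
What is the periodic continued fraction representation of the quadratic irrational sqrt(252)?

[15; (1, 6, 1, 30)]

Write x_i = (sqrt(252) + m_i)/d_i with (m_0, d_0) = (0, 1). a_0 = floor(sqrt(252)) = 15, since 15^2 = 225 <= 252 < 256 = 16^2.
Iterate m_{i+1} = d_i*a_i - m_i, d_{i+1} = (252 - m_{i+1}^2)/d_i, a_{i+1} = floor((a_0 + m_{i+1})/d_{i+1}):
  m_1 = 1*15 - 0 = 15, d_1 = (252 - 15^2)/1 = 27/1 = 27, a_1 = floor((15 + 15)/27) = 1.
  m_2 = 27*1 - 15 = 12, d_2 = (252 - 12^2)/27 = 108/27 = 4, a_2 = floor((15 + 12)/4) = 6.
  m_3 = 4*6 - 12 = 12, d_3 = (252 - 12^2)/4 = 108/4 = 27, a_3 = floor((15 + 12)/27) = 1.
  m_4 = 27*1 - 12 = 15, d_4 = (252 - 15^2)/27 = 27/27 = 1, a_4 = floor((15 + 15)/1) = 30.
  m_5 = 1*30 - 15 = 15, d_5 = (252 - 15^2)/1 = 27/1 = 27: (m_5, d_5) = (m_1, d_1) = (15, 27), so from here the quotients repeat a_1, ..., a_4; the period length is 4.
Hence the expansion of sqrt(252) is a_0 = 15 followed by the repeating block 1, 6, 1, 30 (period 4).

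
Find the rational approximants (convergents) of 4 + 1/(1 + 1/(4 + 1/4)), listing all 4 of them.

Using the convergent recurrence p_i = a_i*p_{i-1} + p_{i-2}, q_i = a_i*q_{i-1} + q_{i-2} with p_{-2}=0, p_{-1}=1, q_{-2}=1, q_{-1}=0:
  i=0: a_0=4, p_0 = 4*1 + 0 = 4, q_0 = 4*0 + 1 = 1.
  i=1: a_1=1, p_1 = 1*4 + 1 = 5, q_1 = 1*1 + 0 = 1.
  i=2: a_2=4, p_2 = 4*5 + 4 = 24, q_2 = 4*1 + 1 = 5.
  i=3: a_3=4, p_3 = 4*24 + 5 = 101, q_3 = 4*5 + 1 = 21.

4/1, 5/1, 24/5, 101/21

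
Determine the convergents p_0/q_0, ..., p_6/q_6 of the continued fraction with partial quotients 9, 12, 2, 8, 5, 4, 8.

9/1, 109/12, 227/25, 1925/212, 9852/1085, 41333/4552, 340516/37501

Using the convergent recurrence p_i = a_i*p_{i-1} + p_{i-2}, q_i = a_i*q_{i-1} + q_{i-2} with p_{-2}=0, p_{-1}=1, q_{-2}=1, q_{-1}=0:
  i=0: a_0=9, p_0 = 9*1 + 0 = 9, q_0 = 9*0 + 1 = 1.
  i=1: a_1=12, p_1 = 12*9 + 1 = 109, q_1 = 12*1 + 0 = 12.
  i=2: a_2=2, p_2 = 2*109 + 9 = 227, q_2 = 2*12 + 1 = 25.
  i=3: a_3=8, p_3 = 8*227 + 109 = 1925, q_3 = 8*25 + 12 = 212.
  i=4: a_4=5, p_4 = 5*1925 + 227 = 9852, q_4 = 5*212 + 25 = 1085.
  i=5: a_5=4, p_5 = 4*9852 + 1925 = 41333, q_5 = 4*1085 + 212 = 4552.
  i=6: a_6=8, p_6 = 8*41333 + 9852 = 340516, q_6 = 8*4552 + 1085 = 37501.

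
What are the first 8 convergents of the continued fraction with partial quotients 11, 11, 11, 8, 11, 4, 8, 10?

Using the convergent recurrence p_i = a_i*p_{i-1} + p_{i-2}, q_i = a_i*q_{i-1} + q_{i-2} with p_{-2}=0, p_{-1}=1, q_{-2}=1, q_{-1}=0:
  i=0: a_0=11, p_0 = 11*1 + 0 = 11, q_0 = 11*0 + 1 = 1.
  i=1: a_1=11, p_1 = 11*11 + 1 = 122, q_1 = 11*1 + 0 = 11.
  i=2: a_2=11, p_2 = 11*122 + 11 = 1353, q_2 = 11*11 + 1 = 122.
  i=3: a_3=8, p_3 = 8*1353 + 122 = 10946, q_3 = 8*122 + 11 = 987.
  i=4: a_4=11, p_4 = 11*10946 + 1353 = 121759, q_4 = 11*987 + 122 = 10979.
  i=5: a_5=4, p_5 = 4*121759 + 10946 = 497982, q_5 = 4*10979 + 987 = 44903.
  i=6: a_6=8, p_6 = 8*497982 + 121759 = 4105615, q_6 = 8*44903 + 10979 = 370203.
  i=7: a_7=10, p_7 = 10*4105615 + 497982 = 41554132, q_7 = 10*370203 + 44903 = 3746933.

11/1, 122/11, 1353/122, 10946/987, 121759/10979, 497982/44903, 4105615/370203, 41554132/3746933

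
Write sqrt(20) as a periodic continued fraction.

[4; (2, 8)]

Write x_i = (sqrt(20) + m_i)/d_i with (m_0, d_0) = (0, 1). a_0 = floor(sqrt(20)) = 4, since 4^2 = 16 <= 20 < 25 = 5^2.
Iterate m_{i+1} = d_i*a_i - m_i, d_{i+1} = (20 - m_{i+1}^2)/d_i, a_{i+1} = floor((a_0 + m_{i+1})/d_{i+1}):
  m_1 = 1*4 - 0 = 4, d_1 = (20 - 4^2)/1 = 4/1 = 4, a_1 = floor((4 + 4)/4) = 2.
  m_2 = 4*2 - 4 = 4, d_2 = (20 - 4^2)/4 = 4/4 = 1, a_2 = floor((4 + 4)/1) = 8.
  m_3 = 1*8 - 4 = 4, d_3 = (20 - 4^2)/1 = 4/1 = 4: (m_3, d_3) = (m_1, d_1) = (4, 4), so from here the quotients repeat a_1, a_2; the period length is 2.
Hence the expansion of sqrt(20) is a_0 = 4 followed by the repeating block 2, 8 (period 2).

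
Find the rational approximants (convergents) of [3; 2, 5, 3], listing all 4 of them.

Using the convergent recurrence p_i = a_i*p_{i-1} + p_{i-2}, q_i = a_i*q_{i-1} + q_{i-2} with p_{-2}=0, p_{-1}=1, q_{-2}=1, q_{-1}=0:
  i=0: a_0=3, p_0 = 3*1 + 0 = 3, q_0 = 3*0 + 1 = 1.
  i=1: a_1=2, p_1 = 2*3 + 1 = 7, q_1 = 2*1 + 0 = 2.
  i=2: a_2=5, p_2 = 5*7 + 3 = 38, q_2 = 5*2 + 1 = 11.
  i=3: a_3=3, p_3 = 3*38 + 7 = 121, q_3 = 3*11 + 2 = 35.

3/1, 7/2, 38/11, 121/35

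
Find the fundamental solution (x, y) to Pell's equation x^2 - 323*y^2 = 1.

First expand sqrt(323) as a continued fraction. With x_i = (sqrt(323) + m_i)/d_i and (m_0, d_0) = (0, 1): a_0 = floor(sqrt(323)) = 17, since 17^2 = 289 <= 323 < 324 = 18^2.
Iterate m_{i+1} = d_i*a_i - m_i, d_{i+1} = (323 - m_{i+1}^2)/d_i, a_{i+1} = floor((a_0 + m_{i+1})/d_{i+1}):
  m_1 = 1*17 - 0 = 17, d_1 = (323 - 17^2)/1 = 34/1 = 34, a_1 = floor((17 + 17)/34) = 1.
  m_2 = 34*1 - 17 = 17, d_2 = (323 - 17^2)/34 = 34/34 = 1, a_2 = floor((17 + 17)/1) = 34.
  m_3 = 1*34 - 17 = 17, d_3 = (323 - 17^2)/1 = 34/1 = 34: (m_3, d_3) = (m_1, d_1) = (17, 34), so from here the quotients repeat a_1, a_2; the period length is 2.
So sqrt(323) = [17; (1, 34)] with period length k = 2.
k is even, so the fundamental solution of x^2 - 323y^2 = 1 is (p_{k-1}, q_{k-1}) = (p_1, q_1); compute convergents through index 1.
Convergents (p_i = a_i*p_{i-1} + p_{i-2}, q_i = a_i*q_{i-1} + q_{i-2} with p_{-2}=0, p_{-1}=1, q_{-2}=1, q_{-1}=0):
  i=0: a_0=17, p_0 = 17*1 + 0 = 17, q_0 = 17*0 + 1 = 1.
  i=1: a_1=1, p_1 = 1*17 + 1 = 18, q_1 = 1*1 + 0 = 1.
Check: 18^2 - 323*1^2 = 324 - 323 = 1, so (x, y) = (18, 1) solves the equation, and by the theorem it is the least positive solution.

(x, y) = (18, 1)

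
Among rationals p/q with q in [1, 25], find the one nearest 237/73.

13/4

Expand x = 237/73 as a continued fraction with the Euclidean algorithm:
  237 = 3*73 + 18, so a_0 = 3.
  73 = 4*18 + 1, so a_1 = 4.
  18 = 18*1 + 0, so a_2 = 18.
so x = [3; 4, 18].
Convergents (p_i = a_i*p_{i-1} + p_{i-2}, q_i = a_i*q_{i-1} + q_{i-2} with p_{-2}=0, p_{-1}=1, q_{-2}=1, q_{-1}=0), until the denominator exceeds 25:
  i=0: a_0=3, p_0 = 3*1 + 0 = 3, q_0 = 3*0 + 1 = 1.
  i=1: a_1=4, p_1 = 4*3 + 1 = 13, q_1 = 4*1 + 0 = 4.
  i=2: a_2=18, p_2 = 18*13 + 3 = 237, q_2 = 18*4 + 1 = 73.
q_2 = 73 > 25, so the last convergent with denominator <= 25 is p_1/q_1 = 13/4.
The closest fraction with denominator <= 25 is either p_1/q_1 or the intermediate fraction (k*p_1 + p_0)/(k*q_1 + q_0) with the largest k >= 1 whose denominator stays <= 25; these approach x as k grows, and every other convergent or intermediate fraction in range is farther away.
Largest k: floor((25 - q_0)/q_1) = floor((25 - 1)/4) = 6.
That gives (6*13 + 3)/(6*4 + 1) = 81/25.
Compare the errors: |x - 13/4| = |237*4 - 13*73|/(73*4) = 1/292, and |x - 81/25| = |237*25 - 81*73|/(73*25) = 12/1825.
Cross-multiplying, 1*1825 = 1825 < 3504 = 12*292, so 1/292 is smaller: the convergent 13/4 is closer to x than 81/25.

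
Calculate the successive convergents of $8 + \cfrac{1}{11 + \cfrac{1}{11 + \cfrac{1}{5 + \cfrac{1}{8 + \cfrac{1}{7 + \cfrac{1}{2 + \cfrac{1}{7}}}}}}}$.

8/1, 89/11, 987/122, 5024/621, 41179/5090, 293277/36251, 627733/77592, 4687408/579395

Using the convergent recurrence p_i = a_i*p_{i-1} + p_{i-2}, q_i = a_i*q_{i-1} + q_{i-2} with p_{-2}=0, p_{-1}=1, q_{-2}=1, q_{-1}=0:
  i=0: a_0=8, p_0 = 8*1 + 0 = 8, q_0 = 8*0 + 1 = 1.
  i=1: a_1=11, p_1 = 11*8 + 1 = 89, q_1 = 11*1 + 0 = 11.
  i=2: a_2=11, p_2 = 11*89 + 8 = 987, q_2 = 11*11 + 1 = 122.
  i=3: a_3=5, p_3 = 5*987 + 89 = 5024, q_3 = 5*122 + 11 = 621.
  i=4: a_4=8, p_4 = 8*5024 + 987 = 41179, q_4 = 8*621 + 122 = 5090.
  i=5: a_5=7, p_5 = 7*41179 + 5024 = 293277, q_5 = 7*5090 + 621 = 36251.
  i=6: a_6=2, p_6 = 2*293277 + 41179 = 627733, q_6 = 2*36251 + 5090 = 77592.
  i=7: a_7=7, p_7 = 7*627733 + 293277 = 4687408, q_7 = 7*77592 + 36251 = 579395.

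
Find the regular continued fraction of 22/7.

[3; 7]

Run the Euclidean algorithm on 22 and 7; the successive quotients are the partial quotients a_0, a_1, ... (each step inverts the fractional part left over by the previous one):
  22 = 3*7 + 1, so a_0 = 3.
  7 = 7*1 + 0, so a_1 = 7.
The remainder reaches 0 after 2 divisions, so the expansion has 2 partial quotients, read off in order.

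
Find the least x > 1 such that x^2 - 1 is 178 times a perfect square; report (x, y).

(x, y) = (1601, 120)

First expand sqrt(178) as a continued fraction. With x_i = (sqrt(178) + m_i)/d_i and (m_0, d_0) = (0, 1): a_0 = floor(sqrt(178)) = 13, since 13^2 = 169 <= 178 < 196 = 14^2.
Iterate m_{i+1} = d_i*a_i - m_i, d_{i+1} = (178 - m_{i+1}^2)/d_i, a_{i+1} = floor((a_0 + m_{i+1})/d_{i+1}):
  m_1 = 1*13 - 0 = 13, d_1 = (178 - 13^2)/1 = 9/1 = 9, a_1 = floor((13 + 13)/9) = 2.
  m_2 = 9*2 - 13 = 5, d_2 = (178 - 5^2)/9 = 153/9 = 17, a_2 = floor((13 + 5)/17) = 1.
  m_3 = 17*1 - 5 = 12, d_3 = (178 - 12^2)/17 = 34/17 = 2, a_3 = floor((13 + 12)/2) = 12.
  m_4 = 2*12 - 12 = 12, d_4 = (178 - 12^2)/2 = 34/2 = 17, a_4 = floor((13 + 12)/17) = 1.
  m_5 = 17*1 - 12 = 5, d_5 = (178 - 5^2)/17 = 153/17 = 9, a_5 = floor((13 + 5)/9) = 2.
  m_6 = 9*2 - 5 = 13, d_6 = (178 - 13^2)/9 = 9/9 = 1, a_6 = floor((13 + 13)/1) = 26.
  m_7 = 1*26 - 13 = 13, d_7 = (178 - 13^2)/1 = 9/1 = 9: (m_7, d_7) = (m_1, d_1) = (13, 9), so from here the quotients repeat a_1, ..., a_6; the period length is 6.
So sqrt(178) = [13; (2, 1, 12, 1, 2, 26)] with period length k = 6.
k is even, so the fundamental solution of x^2 - 178y^2 = 1 is (p_{k-1}, q_{k-1}) = (p_5, q_5); compute convergents through index 5.
Convergents (p_i = a_i*p_{i-1} + p_{i-2}, q_i = a_i*q_{i-1} + q_{i-2} with p_{-2}=0, p_{-1}=1, q_{-2}=1, q_{-1}=0):
  i=0: a_0=13, p_0 = 13*1 + 0 = 13, q_0 = 13*0 + 1 = 1.
  i=1: a_1=2, p_1 = 2*13 + 1 = 27, q_1 = 2*1 + 0 = 2.
  i=2: a_2=1, p_2 = 1*27 + 13 = 40, q_2 = 1*2 + 1 = 3.
  i=3: a_3=12, p_3 = 12*40 + 27 = 507, q_3 = 12*3 + 2 = 38.
  i=4: a_4=1, p_4 = 1*507 + 40 = 547, q_4 = 1*38 + 3 = 41.
  i=5: a_5=2, p_5 = 2*547 + 507 = 1601, q_5 = 2*41 + 38 = 120.
Check: 1601^2 - 178*120^2 = 2563201 - 2563200 = 1, so (x, y) = (1601, 120) solves the equation, and by the theorem it is the least positive solution.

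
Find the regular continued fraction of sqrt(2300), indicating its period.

Write x_i = (sqrt(2300) + m_i)/d_i with (m_0, d_0) = (0, 1). a_0 = floor(sqrt(2300)) = 47, since 47^2 = 2209 <= 2300 < 2304 = 48^2.
Iterate m_{i+1} = d_i*a_i - m_i, d_{i+1} = (2300 - m_{i+1}^2)/d_i, a_{i+1} = floor((a_0 + m_{i+1})/d_{i+1}):
  m_1 = 1*47 - 0 = 47, d_1 = (2300 - 47^2)/1 = 91/1 = 91, a_1 = floor((47 + 47)/91) = 1.
  m_2 = 91*1 - 47 = 44, d_2 = (2300 - 44^2)/91 = 364/91 = 4, a_2 = floor((47 + 44)/4) = 22.
  m_3 = 4*22 - 44 = 44, d_3 = (2300 - 44^2)/4 = 364/4 = 91, a_3 = floor((47 + 44)/91) = 1.
  m_4 = 91*1 - 44 = 47, d_4 = (2300 - 47^2)/91 = 91/91 = 1, a_4 = floor((47 + 47)/1) = 94.
  m_5 = 1*94 - 47 = 47, d_5 = (2300 - 47^2)/1 = 91/1 = 91: (m_5, d_5) = (m_1, d_1) = (47, 91), so from here the quotients repeat a_1, ..., a_4; the period length is 4.
Hence the expansion of sqrt(2300) is a_0 = 47 followed by the repeating block 1, 22, 1, 94 (period 4).

[47; (1, 22, 1, 94)]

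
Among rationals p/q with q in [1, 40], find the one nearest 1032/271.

99/26

Expand x = 1032/271 as a continued fraction with the Euclidean algorithm:
  1032 = 3*271 + 219, so a_0 = 3.
  271 = 1*219 + 52, so a_1 = 1.
  219 = 4*52 + 11, so a_2 = 4.
  52 = 4*11 + 8, so a_3 = 4.
  11 = 1*8 + 3, so a_4 = 1.
  8 = 2*3 + 2, so a_5 = 2.
  3 = 1*2 + 1, so a_6 = 1.
  2 = 2*1 + 0, so a_7 = 2.
so x = [3; 1, 4, 4, 1, 2, 1, 2].
Convergents (p_i = a_i*p_{i-1} + p_{i-2}, q_i = a_i*q_{i-1} + q_{i-2} with p_{-2}=0, p_{-1}=1, q_{-2}=1, q_{-1}=0), until the denominator exceeds 40:
  i=0: a_0=3, p_0 = 3*1 + 0 = 3, q_0 = 3*0 + 1 = 1.
  i=1: a_1=1, p_1 = 1*3 + 1 = 4, q_1 = 1*1 + 0 = 1.
  i=2: a_2=4, p_2 = 4*4 + 3 = 19, q_2 = 4*1 + 1 = 5.
  i=3: a_3=4, p_3 = 4*19 + 4 = 80, q_3 = 4*5 + 1 = 21.
  i=4: a_4=1, p_4 = 1*80 + 19 = 99, q_4 = 1*21 + 5 = 26.
  i=5: a_5=2, p_5 = 2*99 + 80 = 278, q_5 = 2*26 + 21 = 73.
q_5 = 73 > 40, so the last convergent with denominator <= 40 is p_4/q_4 = 99/26.
The closest fraction with denominator <= 40 is either p_4/q_4 or the intermediate fraction (k*p_4 + p_3)/(k*q_4 + q_3) with the largest k >= 1 whose denominator stays <= 40; these approach x as k grows, and every other convergent or intermediate fraction in range is farther away.
Largest k: floor((40 - q_3)/q_4) = floor((40 - 21)/26) = 0.
Since k = 0, no intermediate fraction beyond p_4/q_4 has denominator <= 40, so the convergent 99/26 is the closest (its error is |1032*26 - 99*271|/(271*26) = 3/7046).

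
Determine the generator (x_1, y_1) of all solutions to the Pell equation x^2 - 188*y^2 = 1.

(x, y) = (4607, 336)

First expand sqrt(188) as a continued fraction. With x_i = (sqrt(188) + m_i)/d_i and (m_0, d_0) = (0, 1): a_0 = floor(sqrt(188)) = 13, since 13^2 = 169 <= 188 < 196 = 14^2.
Iterate m_{i+1} = d_i*a_i - m_i, d_{i+1} = (188 - m_{i+1}^2)/d_i, a_{i+1} = floor((a_0 + m_{i+1})/d_{i+1}):
  m_1 = 1*13 - 0 = 13, d_1 = (188 - 13^2)/1 = 19/1 = 19, a_1 = floor((13 + 13)/19) = 1.
  m_2 = 19*1 - 13 = 6, d_2 = (188 - 6^2)/19 = 152/19 = 8, a_2 = floor((13 + 6)/8) = 2.
  m_3 = 8*2 - 6 = 10, d_3 = (188 - 10^2)/8 = 88/8 = 11, a_3 = floor((13 + 10)/11) = 2.
  m_4 = 11*2 - 10 = 12, d_4 = (188 - 12^2)/11 = 44/11 = 4, a_4 = floor((13 + 12)/4) = 6.
  m_5 = 4*6 - 12 = 12, d_5 = (188 - 12^2)/4 = 44/4 = 11, a_5 = floor((13 + 12)/11) = 2.
  m_6 = 11*2 - 12 = 10, d_6 = (188 - 10^2)/11 = 88/11 = 8, a_6 = floor((13 + 10)/8) = 2.
  m_7 = 8*2 - 10 = 6, d_7 = (188 - 6^2)/8 = 152/8 = 19, a_7 = floor((13 + 6)/19) = 1.
  m_8 = 19*1 - 6 = 13, d_8 = (188 - 13^2)/19 = 19/19 = 1, a_8 = floor((13 + 13)/1) = 26.
  m_9 = 1*26 - 13 = 13, d_9 = (188 - 13^2)/1 = 19/1 = 19: (m_9, d_9) = (m_1, d_1) = (13, 19), so from here the quotients repeat a_1, ..., a_8; the period length is 8.
So sqrt(188) = [13; (1, 2, 2, 6, 2, 2, 1, 26)] with period length k = 8.
k is even, so the fundamental solution of x^2 - 188y^2 = 1 is (p_{k-1}, q_{k-1}) = (p_7, q_7); compute convergents through index 7.
Convergents (p_i = a_i*p_{i-1} + p_{i-2}, q_i = a_i*q_{i-1} + q_{i-2} with p_{-2}=0, p_{-1}=1, q_{-2}=1, q_{-1}=0):
  i=0: a_0=13, p_0 = 13*1 + 0 = 13, q_0 = 13*0 + 1 = 1.
  i=1: a_1=1, p_1 = 1*13 + 1 = 14, q_1 = 1*1 + 0 = 1.
  i=2: a_2=2, p_2 = 2*14 + 13 = 41, q_2 = 2*1 + 1 = 3.
  i=3: a_3=2, p_3 = 2*41 + 14 = 96, q_3 = 2*3 + 1 = 7.
  i=4: a_4=6, p_4 = 6*96 + 41 = 617, q_4 = 6*7 + 3 = 45.
  i=5: a_5=2, p_5 = 2*617 + 96 = 1330, q_5 = 2*45 + 7 = 97.
  i=6: a_6=2, p_6 = 2*1330 + 617 = 3277, q_6 = 2*97 + 45 = 239.
  i=7: a_7=1, p_7 = 1*3277 + 1330 = 4607, q_7 = 1*239 + 97 = 336.
Check: 4607^2 - 188*336^2 = 21224449 - 21224448 = 1, so (x, y) = (4607, 336) solves the equation, and by the theorem it is the least positive solution.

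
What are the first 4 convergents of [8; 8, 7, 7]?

Using the convergent recurrence p_i = a_i*p_{i-1} + p_{i-2}, q_i = a_i*q_{i-1} + q_{i-2} with p_{-2}=0, p_{-1}=1, q_{-2}=1, q_{-1}=0:
  i=0: a_0=8, p_0 = 8*1 + 0 = 8, q_0 = 8*0 + 1 = 1.
  i=1: a_1=8, p_1 = 8*8 + 1 = 65, q_1 = 8*1 + 0 = 8.
  i=2: a_2=7, p_2 = 7*65 + 8 = 463, q_2 = 7*8 + 1 = 57.
  i=3: a_3=7, p_3 = 7*463 + 65 = 3306, q_3 = 7*57 + 8 = 407.

8/1, 65/8, 463/57, 3306/407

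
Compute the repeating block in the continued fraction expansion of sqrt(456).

[21; (2, 1, 4, 1, 2, 42)]

Write x_i = (sqrt(456) + m_i)/d_i with (m_0, d_0) = (0, 1). a_0 = floor(sqrt(456)) = 21, since 21^2 = 441 <= 456 < 484 = 22^2.
Iterate m_{i+1} = d_i*a_i - m_i, d_{i+1} = (456 - m_{i+1}^2)/d_i, a_{i+1} = floor((a_0 + m_{i+1})/d_{i+1}):
  m_1 = 1*21 - 0 = 21, d_1 = (456 - 21^2)/1 = 15/1 = 15, a_1 = floor((21 + 21)/15) = 2.
  m_2 = 15*2 - 21 = 9, d_2 = (456 - 9^2)/15 = 375/15 = 25, a_2 = floor((21 + 9)/25) = 1.
  m_3 = 25*1 - 9 = 16, d_3 = (456 - 16^2)/25 = 200/25 = 8, a_3 = floor((21 + 16)/8) = 4.
  m_4 = 8*4 - 16 = 16, d_4 = (456 - 16^2)/8 = 200/8 = 25, a_4 = floor((21 + 16)/25) = 1.
  m_5 = 25*1 - 16 = 9, d_5 = (456 - 9^2)/25 = 375/25 = 15, a_5 = floor((21 + 9)/15) = 2.
  m_6 = 15*2 - 9 = 21, d_6 = (456 - 21^2)/15 = 15/15 = 1, a_6 = floor((21 + 21)/1) = 42.
  m_7 = 1*42 - 21 = 21, d_7 = (456 - 21^2)/1 = 15/1 = 15: (m_7, d_7) = (m_1, d_1) = (21, 15), so from here the quotients repeat a_1, ..., a_6; the period length is 6.
Hence the expansion of sqrt(456) is a_0 = 21 followed by the repeating block 2, 1, 4, 1, 2, 42 (period 6).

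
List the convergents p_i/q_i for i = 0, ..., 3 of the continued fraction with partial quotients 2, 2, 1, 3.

2/1, 5/2, 7/3, 26/11

Using the convergent recurrence p_i = a_i*p_{i-1} + p_{i-2}, q_i = a_i*q_{i-1} + q_{i-2} with p_{-2}=0, p_{-1}=1, q_{-2}=1, q_{-1}=0:
  i=0: a_0=2, p_0 = 2*1 + 0 = 2, q_0 = 2*0 + 1 = 1.
  i=1: a_1=2, p_1 = 2*2 + 1 = 5, q_1 = 2*1 + 0 = 2.
  i=2: a_2=1, p_2 = 1*5 + 2 = 7, q_2 = 1*2 + 1 = 3.
  i=3: a_3=3, p_3 = 3*7 + 5 = 26, q_3 = 3*3 + 2 = 11.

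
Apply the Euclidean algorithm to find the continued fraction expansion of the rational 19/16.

[1; 5, 3]

Run the Euclidean algorithm on 19 and 16; the successive quotients are the partial quotients a_0, a_1, ... (each step inverts the fractional part left over by the previous one):
  19 = 1*16 + 3, so a_0 = 1.
  16 = 5*3 + 1, so a_1 = 5.
  3 = 3*1 + 0, so a_2 = 3.
The remainder reaches 0 after 3 divisions, so the expansion has 3 partial quotients, read off in order.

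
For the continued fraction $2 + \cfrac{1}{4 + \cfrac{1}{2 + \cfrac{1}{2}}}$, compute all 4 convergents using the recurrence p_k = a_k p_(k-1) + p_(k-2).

2/1, 9/4, 20/9, 49/22

Using the convergent recurrence p_i = a_i*p_{i-1} + p_{i-2}, q_i = a_i*q_{i-1} + q_{i-2} with p_{-2}=0, p_{-1}=1, q_{-2}=1, q_{-1}=0:
  i=0: a_0=2, p_0 = 2*1 + 0 = 2, q_0 = 2*0 + 1 = 1.
  i=1: a_1=4, p_1 = 4*2 + 1 = 9, q_1 = 4*1 + 0 = 4.
  i=2: a_2=2, p_2 = 2*9 + 2 = 20, q_2 = 2*4 + 1 = 9.
  i=3: a_3=2, p_3 = 2*20 + 9 = 49, q_3 = 2*9 + 4 = 22.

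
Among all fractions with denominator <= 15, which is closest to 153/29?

58/11

Expand x = 153/29 as a continued fraction with the Euclidean algorithm:
  153 = 5*29 + 8, so a_0 = 5.
  29 = 3*8 + 5, so a_1 = 3.
  8 = 1*5 + 3, so a_2 = 1.
  5 = 1*3 + 2, so a_3 = 1.
  3 = 1*2 + 1, so a_4 = 1.
  2 = 2*1 + 0, so a_5 = 2.
so x = [5; 3, 1, 1, 1, 2].
Convergents (p_i = a_i*p_{i-1} + p_{i-2}, q_i = a_i*q_{i-1} + q_{i-2} with p_{-2}=0, p_{-1}=1, q_{-2}=1, q_{-1}=0), until the denominator exceeds 15:
  i=0: a_0=5, p_0 = 5*1 + 0 = 5, q_0 = 5*0 + 1 = 1.
  i=1: a_1=3, p_1 = 3*5 + 1 = 16, q_1 = 3*1 + 0 = 3.
  i=2: a_2=1, p_2 = 1*16 + 5 = 21, q_2 = 1*3 + 1 = 4.
  i=3: a_3=1, p_3 = 1*21 + 16 = 37, q_3 = 1*4 + 3 = 7.
  i=4: a_4=1, p_4 = 1*37 + 21 = 58, q_4 = 1*7 + 4 = 11.
  i=5: a_5=2, p_5 = 2*58 + 37 = 153, q_5 = 2*11 + 7 = 29.
q_5 = 29 > 15, so the last convergent with denominator <= 15 is p_4/q_4 = 58/11.
The closest fraction with denominator <= 15 is either p_4/q_4 or the intermediate fraction (k*p_4 + p_3)/(k*q_4 + q_3) with the largest k >= 1 whose denominator stays <= 15; these approach x as k grows, and every other convergent or intermediate fraction in range is farther away.
Largest k: floor((15 - q_3)/q_4) = floor((15 - 7)/11) = 0.
Since k = 0, no intermediate fraction beyond p_4/q_4 has denominator <= 15, so the convergent 58/11 is the closest (its error is |153*11 - 58*29|/(29*11) = 1/319).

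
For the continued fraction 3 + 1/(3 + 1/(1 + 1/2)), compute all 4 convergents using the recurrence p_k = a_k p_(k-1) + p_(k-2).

Using the convergent recurrence p_i = a_i*p_{i-1} + p_{i-2}, q_i = a_i*q_{i-1} + q_{i-2} with p_{-2}=0, p_{-1}=1, q_{-2}=1, q_{-1}=0:
  i=0: a_0=3, p_0 = 3*1 + 0 = 3, q_0 = 3*0 + 1 = 1.
  i=1: a_1=3, p_1 = 3*3 + 1 = 10, q_1 = 3*1 + 0 = 3.
  i=2: a_2=1, p_2 = 1*10 + 3 = 13, q_2 = 1*3 + 1 = 4.
  i=3: a_3=2, p_3 = 2*13 + 10 = 36, q_3 = 2*4 + 3 = 11.

3/1, 10/3, 13/4, 36/11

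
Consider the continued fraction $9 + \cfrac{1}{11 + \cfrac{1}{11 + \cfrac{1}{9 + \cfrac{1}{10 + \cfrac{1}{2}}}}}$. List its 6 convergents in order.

Using the convergent recurrence p_i = a_i*p_{i-1} + p_{i-2}, q_i = a_i*q_{i-1} + q_{i-2} with p_{-2}=0, p_{-1}=1, q_{-2}=1, q_{-1}=0:
  i=0: a_0=9, p_0 = 9*1 + 0 = 9, q_0 = 9*0 + 1 = 1.
  i=1: a_1=11, p_1 = 11*9 + 1 = 100, q_1 = 11*1 + 0 = 11.
  i=2: a_2=11, p_2 = 11*100 + 9 = 1109, q_2 = 11*11 + 1 = 122.
  i=3: a_3=9, p_3 = 9*1109 + 100 = 10081, q_3 = 9*122 + 11 = 1109.
  i=4: a_4=10, p_4 = 10*10081 + 1109 = 101919, q_4 = 10*1109 + 122 = 11212.
  i=5: a_5=2, p_5 = 2*101919 + 10081 = 213919, q_5 = 2*11212 + 1109 = 23533.

9/1, 100/11, 1109/122, 10081/1109, 101919/11212, 213919/23533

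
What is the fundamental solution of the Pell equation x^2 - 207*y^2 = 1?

First expand sqrt(207) as a continued fraction. With x_i = (sqrt(207) + m_i)/d_i and (m_0, d_0) = (0, 1): a_0 = floor(sqrt(207)) = 14, since 14^2 = 196 <= 207 < 225 = 15^2.
Iterate m_{i+1} = d_i*a_i - m_i, d_{i+1} = (207 - m_{i+1}^2)/d_i, a_{i+1} = floor((a_0 + m_{i+1})/d_{i+1}):
  m_1 = 1*14 - 0 = 14, d_1 = (207 - 14^2)/1 = 11/1 = 11, a_1 = floor((14 + 14)/11) = 2.
  m_2 = 11*2 - 14 = 8, d_2 = (207 - 8^2)/11 = 143/11 = 13, a_2 = floor((14 + 8)/13) = 1.
  m_3 = 13*1 - 8 = 5, d_3 = (207 - 5^2)/13 = 182/13 = 14, a_3 = floor((14 + 5)/14) = 1.
  m_4 = 14*1 - 5 = 9, d_4 = (207 - 9^2)/14 = 126/14 = 9, a_4 = floor((14 + 9)/9) = 2.
  m_5 = 9*2 - 9 = 9, d_5 = (207 - 9^2)/9 = 126/9 = 14, a_5 = floor((14 + 9)/14) = 1.
  m_6 = 14*1 - 9 = 5, d_6 = (207 - 5^2)/14 = 182/14 = 13, a_6 = floor((14 + 5)/13) = 1.
  m_7 = 13*1 - 5 = 8, d_7 = (207 - 8^2)/13 = 143/13 = 11, a_7 = floor((14 + 8)/11) = 2.
  m_8 = 11*2 - 8 = 14, d_8 = (207 - 14^2)/11 = 11/11 = 1, a_8 = floor((14 + 14)/1) = 28.
  m_9 = 1*28 - 14 = 14, d_9 = (207 - 14^2)/1 = 11/1 = 11: (m_9, d_9) = (m_1, d_1) = (14, 11), so from here the quotients repeat a_1, ..., a_8; the period length is 8.
So sqrt(207) = [14; (2, 1, 1, 2, 1, 1, 2, 28)] with period length k = 8.
k is even, so the fundamental solution of x^2 - 207y^2 = 1 is (p_{k-1}, q_{k-1}) = (p_7, q_7); compute convergents through index 7.
Convergents (p_i = a_i*p_{i-1} + p_{i-2}, q_i = a_i*q_{i-1} + q_{i-2} with p_{-2}=0, p_{-1}=1, q_{-2}=1, q_{-1}=0):
  i=0: a_0=14, p_0 = 14*1 + 0 = 14, q_0 = 14*0 + 1 = 1.
  i=1: a_1=2, p_1 = 2*14 + 1 = 29, q_1 = 2*1 + 0 = 2.
  i=2: a_2=1, p_2 = 1*29 + 14 = 43, q_2 = 1*2 + 1 = 3.
  i=3: a_3=1, p_3 = 1*43 + 29 = 72, q_3 = 1*3 + 2 = 5.
  i=4: a_4=2, p_4 = 2*72 + 43 = 187, q_4 = 2*5 + 3 = 13.
  i=5: a_5=1, p_5 = 1*187 + 72 = 259, q_5 = 1*13 + 5 = 18.
  i=6: a_6=1, p_6 = 1*259 + 187 = 446, q_6 = 1*18 + 13 = 31.
  i=7: a_7=2, p_7 = 2*446 + 259 = 1151, q_7 = 2*31 + 18 = 80.
Check: 1151^2 - 207*80^2 = 1324801 - 1324800 = 1, so (x, y) = (1151, 80) solves the equation, and by the theorem it is the least positive solution.

(x, y) = (1151, 80)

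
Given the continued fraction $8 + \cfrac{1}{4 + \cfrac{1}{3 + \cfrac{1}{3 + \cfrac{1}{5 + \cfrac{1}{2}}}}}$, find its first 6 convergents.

Using the convergent recurrence p_i = a_i*p_{i-1} + p_{i-2}, q_i = a_i*q_{i-1} + q_{i-2} with p_{-2}=0, p_{-1}=1, q_{-2}=1, q_{-1}=0:
  i=0: a_0=8, p_0 = 8*1 + 0 = 8, q_0 = 8*0 + 1 = 1.
  i=1: a_1=4, p_1 = 4*8 + 1 = 33, q_1 = 4*1 + 0 = 4.
  i=2: a_2=3, p_2 = 3*33 + 8 = 107, q_2 = 3*4 + 1 = 13.
  i=3: a_3=3, p_3 = 3*107 + 33 = 354, q_3 = 3*13 + 4 = 43.
  i=4: a_4=5, p_4 = 5*354 + 107 = 1877, q_4 = 5*43 + 13 = 228.
  i=5: a_5=2, p_5 = 2*1877 + 354 = 4108, q_5 = 2*228 + 43 = 499.

8/1, 33/4, 107/13, 354/43, 1877/228, 4108/499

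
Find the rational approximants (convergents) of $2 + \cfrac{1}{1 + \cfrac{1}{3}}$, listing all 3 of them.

Using the convergent recurrence p_i = a_i*p_{i-1} + p_{i-2}, q_i = a_i*q_{i-1} + q_{i-2} with p_{-2}=0, p_{-1}=1, q_{-2}=1, q_{-1}=0:
  i=0: a_0=2, p_0 = 2*1 + 0 = 2, q_0 = 2*0 + 1 = 1.
  i=1: a_1=1, p_1 = 1*2 + 1 = 3, q_1 = 1*1 + 0 = 1.
  i=2: a_2=3, p_2 = 3*3 + 2 = 11, q_2 = 3*1 + 1 = 4.

2/1, 3/1, 11/4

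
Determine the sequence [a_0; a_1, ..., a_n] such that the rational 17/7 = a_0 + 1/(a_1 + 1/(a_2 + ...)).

[2; 2, 3]

Run the Euclidean algorithm on 17 and 7; the successive quotients are the partial quotients a_0, a_1, ... (each step inverts the fractional part left over by the previous one):
  17 = 2*7 + 3, so a_0 = 2.
  7 = 2*3 + 1, so a_1 = 2.
  3 = 3*1 + 0, so a_2 = 3.
The remainder reaches 0 after 3 divisions, so the expansion has 3 partial quotients, read off in order.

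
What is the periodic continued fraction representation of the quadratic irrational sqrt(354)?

[18; (1, 4, 2, 2, 18, 2, 2, 4, 1, 36)]

Write x_i = (sqrt(354) + m_i)/d_i with (m_0, d_0) = (0, 1). a_0 = floor(sqrt(354)) = 18, since 18^2 = 324 <= 354 < 361 = 19^2.
Iterate m_{i+1} = d_i*a_i - m_i, d_{i+1} = (354 - m_{i+1}^2)/d_i, a_{i+1} = floor((a_0 + m_{i+1})/d_{i+1}):
  m_1 = 1*18 - 0 = 18, d_1 = (354 - 18^2)/1 = 30/1 = 30, a_1 = floor((18 + 18)/30) = 1.
  m_2 = 30*1 - 18 = 12, d_2 = (354 - 12^2)/30 = 210/30 = 7, a_2 = floor((18 + 12)/7) = 4.
  m_3 = 7*4 - 12 = 16, d_3 = (354 - 16^2)/7 = 98/7 = 14, a_3 = floor((18 + 16)/14) = 2.
  m_4 = 14*2 - 16 = 12, d_4 = (354 - 12^2)/14 = 210/14 = 15, a_4 = floor((18 + 12)/15) = 2.
  m_5 = 15*2 - 12 = 18, d_5 = (354 - 18^2)/15 = 30/15 = 2, a_5 = floor((18 + 18)/2) = 18.
  m_6 = 2*18 - 18 = 18, d_6 = (354 - 18^2)/2 = 30/2 = 15, a_6 = floor((18 + 18)/15) = 2.
  m_7 = 15*2 - 18 = 12, d_7 = (354 - 12^2)/15 = 210/15 = 14, a_7 = floor((18 + 12)/14) = 2.
  m_8 = 14*2 - 12 = 16, d_8 = (354 - 16^2)/14 = 98/14 = 7, a_8 = floor((18 + 16)/7) = 4.
  m_9 = 7*4 - 16 = 12, d_9 = (354 - 12^2)/7 = 210/7 = 30, a_9 = floor((18 + 12)/30) = 1.
  m_10 = 30*1 - 12 = 18, d_10 = (354 - 18^2)/30 = 30/30 = 1, a_10 = floor((18 + 18)/1) = 36.
  m_11 = 1*36 - 18 = 18, d_11 = (354 - 18^2)/1 = 30/1 = 30: (m_11, d_11) = (m_1, d_1) = (18, 30), so from here the quotients repeat a_1, ..., a_10; the period length is 10.
Hence the expansion of sqrt(354) is a_0 = 18 followed by the repeating block 1, 4, 2, 2, 18, 2, 2, 4, 1, 36 (period 10).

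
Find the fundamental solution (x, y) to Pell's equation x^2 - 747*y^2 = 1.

First expand sqrt(747) as a continued fraction. With x_i = (sqrt(747) + m_i)/d_i and (m_0, d_0) = (0, 1): a_0 = floor(sqrt(747)) = 27, since 27^2 = 729 <= 747 < 784 = 28^2.
Iterate m_{i+1} = d_i*a_i - m_i, d_{i+1} = (747 - m_{i+1}^2)/d_i, a_{i+1} = floor((a_0 + m_{i+1})/d_{i+1}):
  m_1 = 1*27 - 0 = 27, d_1 = (747 - 27^2)/1 = 18/1 = 18, a_1 = floor((27 + 27)/18) = 3.
  m_2 = 18*3 - 27 = 27, d_2 = (747 - 27^2)/18 = 18/18 = 1, a_2 = floor((27 + 27)/1) = 54.
  m_3 = 1*54 - 27 = 27, d_3 = (747 - 27^2)/1 = 18/1 = 18: (m_3, d_3) = (m_1, d_1) = (27, 18), so from here the quotients repeat a_1, a_2; the period length is 2.
So sqrt(747) = [27; (3, 54)] with period length k = 2.
k is even, so the fundamental solution of x^2 - 747y^2 = 1 is (p_{k-1}, q_{k-1}) = (p_1, q_1); compute convergents through index 1.
Convergents (p_i = a_i*p_{i-1} + p_{i-2}, q_i = a_i*q_{i-1} + q_{i-2} with p_{-2}=0, p_{-1}=1, q_{-2}=1, q_{-1}=0):
  i=0: a_0=27, p_0 = 27*1 + 0 = 27, q_0 = 27*0 + 1 = 1.
  i=1: a_1=3, p_1 = 3*27 + 1 = 82, q_1 = 3*1 + 0 = 3.
Check: 82^2 - 747*3^2 = 6724 - 6723 = 1, so (x, y) = (82, 3) solves the equation, and by the theorem it is the least positive solution.

(x, y) = (82, 3)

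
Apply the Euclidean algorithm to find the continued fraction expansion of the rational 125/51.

[2; 2, 4, 1, 1, 2]

Run the Euclidean algorithm on 125 and 51; the successive quotients are the partial quotients a_0, a_1, ... (each step inverts the fractional part left over by the previous one):
  125 = 2*51 + 23, so a_0 = 2.
  51 = 2*23 + 5, so a_1 = 2.
  23 = 4*5 + 3, so a_2 = 4.
  5 = 1*3 + 2, so a_3 = 1.
  3 = 1*2 + 1, so a_4 = 1.
  2 = 2*1 + 0, so a_5 = 2.
The remainder reaches 0 after 6 divisions, so the expansion has 6 partial quotients, read off in order.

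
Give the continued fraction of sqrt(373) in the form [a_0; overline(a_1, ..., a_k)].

Write x_i = (sqrt(373) + m_i)/d_i with (m_0, d_0) = (0, 1). a_0 = floor(sqrt(373)) = 19, since 19^2 = 361 <= 373 < 400 = 20^2.
Iterate m_{i+1} = d_i*a_i - m_i, d_{i+1} = (373 - m_{i+1}^2)/d_i, a_{i+1} = floor((a_0 + m_{i+1})/d_{i+1}):
  m_1 = 1*19 - 0 = 19, d_1 = (373 - 19^2)/1 = 12/1 = 12, a_1 = floor((19 + 19)/12) = 3.
  m_2 = 12*3 - 19 = 17, d_2 = (373 - 17^2)/12 = 84/12 = 7, a_2 = floor((19 + 17)/7) = 5.
  m_3 = 7*5 - 17 = 18, d_3 = (373 - 18^2)/7 = 49/7 = 7, a_3 = floor((19 + 18)/7) = 5.
  m_4 = 7*5 - 18 = 17, d_4 = (373 - 17^2)/7 = 84/7 = 12, a_4 = floor((19 + 17)/12) = 3.
  m_5 = 12*3 - 17 = 19, d_5 = (373 - 19^2)/12 = 12/12 = 1, a_5 = floor((19 + 19)/1) = 38.
  m_6 = 1*38 - 19 = 19, d_6 = (373 - 19^2)/1 = 12/1 = 12: (m_6, d_6) = (m_1, d_1) = (19, 12), so from here the quotients repeat a_1, ..., a_5; the period length is 5.
Hence the expansion of sqrt(373) is a_0 = 19 followed by the repeating block 3, 5, 5, 3, 38 (period 5).

[19; overline(3, 5, 5, 3, 38)]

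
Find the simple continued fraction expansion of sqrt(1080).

Write x_i = (sqrt(1080) + m_i)/d_i with (m_0, d_0) = (0, 1). a_0 = floor(sqrt(1080)) = 32, since 32^2 = 1024 <= 1080 < 1089 = 33^2.
Iterate m_{i+1} = d_i*a_i - m_i, d_{i+1} = (1080 - m_{i+1}^2)/d_i, a_{i+1} = floor((a_0 + m_{i+1})/d_{i+1}):
  m_1 = 1*32 - 0 = 32, d_1 = (1080 - 32^2)/1 = 56/1 = 56, a_1 = floor((32 + 32)/56) = 1.
  m_2 = 56*1 - 32 = 24, d_2 = (1080 - 24^2)/56 = 504/56 = 9, a_2 = floor((32 + 24)/9) = 6.
  m_3 = 9*6 - 24 = 30, d_3 = (1080 - 30^2)/9 = 180/9 = 20, a_3 = floor((32 + 30)/20) = 3.
  m_4 = 20*3 - 30 = 30, d_4 = (1080 - 30^2)/20 = 180/20 = 9, a_4 = floor((32 + 30)/9) = 6.
  m_5 = 9*6 - 30 = 24, d_5 = (1080 - 24^2)/9 = 504/9 = 56, a_5 = floor((32 + 24)/56) = 1.
  m_6 = 56*1 - 24 = 32, d_6 = (1080 - 32^2)/56 = 56/56 = 1, a_6 = floor((32 + 32)/1) = 64.
  m_7 = 1*64 - 32 = 32, d_7 = (1080 - 32^2)/1 = 56/1 = 56: (m_7, d_7) = (m_1, d_1) = (32, 56), so from here the quotients repeat a_1, ..., a_6; the period length is 6.
Hence the expansion of sqrt(1080) is a_0 = 32 followed by the repeating block 1, 6, 3, 6, 1, 64 (period 6).

[32; (1, 6, 3, 6, 1, 64)]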